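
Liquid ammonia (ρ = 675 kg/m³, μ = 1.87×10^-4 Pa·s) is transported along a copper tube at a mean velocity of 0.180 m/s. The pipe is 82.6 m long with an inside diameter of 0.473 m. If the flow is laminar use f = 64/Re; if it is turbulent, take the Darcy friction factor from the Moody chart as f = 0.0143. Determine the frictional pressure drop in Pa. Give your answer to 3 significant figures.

Reynolds number Re = ρVD/μ = 675 · 0.18 · 0.473 / 0.000187 = 3.073e+05.
Re > 4000 → turbulent; use the Moody-chart value f = 0.0143.
Darcy-Weisbach: ΔP = f(L/D)(ρV²/2) = 0.0143·(82.6/0.473)·(675·0.18²/2) = 0.0143·174.6·10.93 = 27.31 Pa.

ΔP ≈ 27.3 Pa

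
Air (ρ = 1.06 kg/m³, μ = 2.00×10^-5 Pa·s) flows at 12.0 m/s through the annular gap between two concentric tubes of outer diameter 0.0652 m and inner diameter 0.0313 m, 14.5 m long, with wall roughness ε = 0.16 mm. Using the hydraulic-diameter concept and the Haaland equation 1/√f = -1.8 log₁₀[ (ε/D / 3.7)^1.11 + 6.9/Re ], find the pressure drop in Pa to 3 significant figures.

ΔP ≈ 1100 Pa

Hydraulic diameter D_h = 4A/P = D_o - D_i = 0.0652 - 0.0313 = 0.0339 m.
Re = ρVD_h/μ = 1.06·12·0.0339/2e-05 = 2.156e+04.
ε/D_h = 0.00016/0.0339 = 0.00472; Haaland gives 1/√f = -1.8 log₁₀[0.000613+0.00032] = 5.454, so f = 0.03361.
ΔP = f(L/D_h)(ρV²/2) = 0.03361·14.5/0.0339·76.32 = 1097 Pa.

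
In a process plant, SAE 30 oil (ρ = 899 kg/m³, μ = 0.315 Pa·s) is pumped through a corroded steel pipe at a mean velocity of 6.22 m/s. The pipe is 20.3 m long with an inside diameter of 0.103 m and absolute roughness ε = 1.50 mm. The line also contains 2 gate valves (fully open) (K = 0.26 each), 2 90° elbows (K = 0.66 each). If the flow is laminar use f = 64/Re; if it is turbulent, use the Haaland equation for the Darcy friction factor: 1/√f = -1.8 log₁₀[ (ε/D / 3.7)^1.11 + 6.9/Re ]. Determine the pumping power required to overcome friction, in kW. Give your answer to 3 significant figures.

Reynolds number Re = ρVD/μ = 899 · 6.22 · 0.103 / 0.315 = 1828.
Re < 2300 → laminar flow, so f = 64/Re = 64/1828 = 0.035 (the turbulent correlation is not needed).
Total minor-loss coefficient ΣK = 2·0.26 + 2·0.66 = 1.84.
ΔP = [f·L/D + ΣK]·(ρV²/2) = [0.035·20.3/0.103 + 1.84]·(899·6.22²/2) = [6.899 + 1.84]·1.739e+04 = 1.52e+05 Pa.
Q = V·A = 6.22·0.008332 = 0.05183 m³/s.
Pumping power P = QΔP = 0.05183·1.52e+05 = 7876 W = 7.88 kW.

P ≈ 7.88 kW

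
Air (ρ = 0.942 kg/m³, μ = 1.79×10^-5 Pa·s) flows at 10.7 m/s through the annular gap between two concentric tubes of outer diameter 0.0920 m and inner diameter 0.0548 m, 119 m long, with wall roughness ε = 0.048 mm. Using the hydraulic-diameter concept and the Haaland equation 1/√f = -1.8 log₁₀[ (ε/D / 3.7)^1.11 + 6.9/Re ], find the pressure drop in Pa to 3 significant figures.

Hydraulic diameter D_h = 4A/P = D_o - D_i = 0.092 - 0.0548 = 0.0372 m.
Re = ρVD_h/μ = 0.942·10.7·0.0372/1.79e-05 = 2.095e+04.
ε/D_h = 4.8e-05/0.0372 = 0.00129; Haaland gives 1/√f = -1.8 log₁₀[0.000145+0.000329] = 5.982, so f = 0.02794.
ΔP = f(L/D_h)(ρV²/2) = 0.02794·119/0.0372·53.92 = 4820 Pa.

ΔP ≈ 4820 Pa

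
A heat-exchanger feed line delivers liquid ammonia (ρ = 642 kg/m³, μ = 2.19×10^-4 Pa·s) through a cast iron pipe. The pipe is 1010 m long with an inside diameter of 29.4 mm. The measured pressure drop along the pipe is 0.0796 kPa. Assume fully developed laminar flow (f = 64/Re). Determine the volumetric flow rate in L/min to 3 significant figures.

For laminar flow, f = 64/Re with Re = ρVD/μ, so Darcy-Weisbach reduces to ΔP = 32μLV/D². Solving for V: V = ΔP·D²/(32μL) = 79.6·(0.0294)²/(32·0.000219·1010) = 0.009721 m/s.
Check: Re = ρVD/μ = 642·0.009721·0.0294/0.000219 = 837.8 < 2300, so the laminar assumption holds.
Q = V·A = 0.009721·(π/4·0.0294²) = 6.599e-06 m³/s = 0.396 L/min.

Q ≈ 0.396 L/min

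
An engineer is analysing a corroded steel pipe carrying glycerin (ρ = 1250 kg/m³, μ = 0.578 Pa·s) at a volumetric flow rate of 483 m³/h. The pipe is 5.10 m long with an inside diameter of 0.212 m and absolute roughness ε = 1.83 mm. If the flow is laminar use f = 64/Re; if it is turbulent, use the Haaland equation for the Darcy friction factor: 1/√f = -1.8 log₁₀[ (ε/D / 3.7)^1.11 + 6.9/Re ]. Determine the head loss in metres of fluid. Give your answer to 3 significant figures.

h_f ≈ 0.651 m

Q = 483 m³/h = 483/3600 = 0.1342 m³/s.
Cross-sectional area A = πD²/4 = π(0.212)²/4 = 0.0353 m²; mean velocity V = Q/A = 0.1342/0.0353 = 3.801 m/s.
Reynolds number Re = ρVD/μ = 1250 · 3.801 · 0.212 / 0.578 = 1743.
Re < 2300 → laminar flow, so f = 64/Re = 64/1743 = 0.03673 (the turbulent correlation is not needed).
Darcy-Weisbach: ΔP = f(L/D)(ρV²/2) = 0.03673·(5.1/0.212)·(1250·3.801²/2) = 0.03673·24.06·9029 = 7977 Pa.
Head loss h_f = ΔP/(ρg) = 7977/(1250·9.81) = 0.651 m.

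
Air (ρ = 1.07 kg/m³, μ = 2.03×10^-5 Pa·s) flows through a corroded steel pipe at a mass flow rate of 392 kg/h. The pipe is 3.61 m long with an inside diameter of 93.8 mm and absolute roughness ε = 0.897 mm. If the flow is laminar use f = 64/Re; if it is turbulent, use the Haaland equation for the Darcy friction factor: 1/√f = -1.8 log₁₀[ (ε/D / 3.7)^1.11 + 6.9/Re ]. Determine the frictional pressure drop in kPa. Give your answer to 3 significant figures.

ṁ = 392 kg/h = 392/3600 = 0.1089 kg/s.
A = πD²/4 = π(0.0938)²/4 = 0.00691 m²; mean velocity V = ṁ/(ρA) = 0.1089/(1.07 · 0.00691) = 14.73 m/s.
Reynolds number Re = ρVD/μ = 1.07 · 14.73 · 0.0938 / 2.03e-05 = 7.281e+04.
Re > 4000 → turbulent. Relative roughness ε/D = 0.000897/0.0938 = 0.00956. Haaland: 1/√f = -1.8 log₁₀[(0.00956/3.7)^1.11 + 6.9/7.281e+04] = -1.8 log₁₀[0.00134 + 9.48e-05] = 5.117, so f = 0.0382.
Darcy-Weisbach: ΔP = f(L/D)(ρV²/2) = 0.0382·(3.61/0.0938)·(1.07·14.73²/2) = 0.0382·38.49·116 = 170.6 Pa.
ΔP = 170.6 Pa = 0.171 kPa.

ΔP ≈ 0.171 kPa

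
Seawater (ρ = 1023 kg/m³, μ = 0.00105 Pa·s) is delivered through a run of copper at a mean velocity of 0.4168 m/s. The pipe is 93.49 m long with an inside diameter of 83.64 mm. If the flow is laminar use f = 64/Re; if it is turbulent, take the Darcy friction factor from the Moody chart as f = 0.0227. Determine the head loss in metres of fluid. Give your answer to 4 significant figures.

h_f ≈ 0.2247 m

Reynolds number Re = ρVD/μ = 1023 · 0.4168 · 0.08364 / 0.00105 = 3.396e+04.
Re > 4000 → turbulent; use the Moody-chart value f = 0.0227.
Darcy-Weisbach: ΔP = f(L/D)(ρV²/2) = 0.0227·(93.49/0.08364)·(1023·0.4168²/2) = 0.0227·1118·88.86 = 2255 Pa.
Head loss h_f = ΔP/(ρg) = 2255/(1023·9.81) = 0.2247 m.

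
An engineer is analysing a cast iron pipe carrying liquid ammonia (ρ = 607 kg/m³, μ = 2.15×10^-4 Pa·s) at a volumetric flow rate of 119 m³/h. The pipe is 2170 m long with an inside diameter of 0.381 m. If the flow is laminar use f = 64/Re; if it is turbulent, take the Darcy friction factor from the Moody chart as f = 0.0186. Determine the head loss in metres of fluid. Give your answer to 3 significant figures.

h_f ≈ 0.454 m

Q = 119 m³/h = 119/3600 = 0.03306 m³/s.
Cross-sectional area A = πD²/4 = π(0.381)²/4 = 0.114 m²; mean velocity V = Q/A = 0.03306/0.114 = 0.2899 m/s.
Reynolds number Re = ρVD/μ = 607 · 0.2899 · 0.381 / 0.000215 = 3.119e+05.
Re > 4000 → turbulent; use the Moody-chart value f = 0.0186.
Darcy-Weisbach: ΔP = f(L/D)(ρV²/2) = 0.0186·(2170/0.381)·(607·0.2899²/2) = 0.0186·5696·25.51 = 2703 Pa.
Head loss h_f = ΔP/(ρg) = 2703/(607·9.81) = 0.454 m.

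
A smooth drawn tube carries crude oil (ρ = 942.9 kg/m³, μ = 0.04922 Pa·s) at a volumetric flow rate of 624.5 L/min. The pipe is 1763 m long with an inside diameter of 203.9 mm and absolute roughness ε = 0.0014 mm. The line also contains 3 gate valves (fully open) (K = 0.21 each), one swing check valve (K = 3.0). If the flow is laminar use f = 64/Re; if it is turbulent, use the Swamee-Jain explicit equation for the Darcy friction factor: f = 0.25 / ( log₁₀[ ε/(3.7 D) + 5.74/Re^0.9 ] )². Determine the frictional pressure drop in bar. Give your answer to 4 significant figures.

ΔP ≈ 0.2146 bar

Q = 624.5 L/min = 624.5/60000 = 0.01041 m³/s.
Cross-sectional area A = πD²/4 = π(0.2039)²/4 = 0.03265 m²; mean velocity V = Q/A = 0.01041/0.03265 = 0.3188 m/s.
Reynolds number Re = ρVD/μ = 942.9 · 0.3188 · 0.2039 / 0.0492 = 1245.
Re < 2300 → laminar flow, so f = 64/Re = 64/1245 = 0.0514 (the turbulent correlation is not needed).
Total minor-loss coefficient ΣK = 3·0.21 + 1·3 = 3.63.
ΔP = [f·L/D + ΣK]·(ρV²/2) = [0.0514·1763/0.2039 + 3.63]·(942.9·0.3188²/2) = [444.4 + 3.63]·47.9 = 2.146e+04 Pa.
ΔP = 2.146e+04 Pa = 0.2146 bar.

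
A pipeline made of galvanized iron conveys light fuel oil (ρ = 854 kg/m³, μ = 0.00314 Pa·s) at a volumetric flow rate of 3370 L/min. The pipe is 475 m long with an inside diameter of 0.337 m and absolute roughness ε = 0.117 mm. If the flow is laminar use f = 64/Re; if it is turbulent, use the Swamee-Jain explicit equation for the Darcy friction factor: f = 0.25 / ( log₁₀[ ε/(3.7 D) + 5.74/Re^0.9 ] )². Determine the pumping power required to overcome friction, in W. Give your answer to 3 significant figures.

Q = 3370 L/min = 3370/60000 = 0.05617 m³/s.
Cross-sectional area A = πD²/4 = π(0.337)²/4 = 0.0892 m²; mean velocity V = Q/A = 0.05617/0.0892 = 0.6297 m/s.
Reynolds number Re = ρVD/μ = 854 · 0.6297 · 0.337 / 0.00314 = 5.771e+04.
Re > 4000 → turbulent. Relative roughness ε/D = 0.000117/0.337 = 0.000347. Swamee-Jain: f = 0.25/(log₁₀[0.000347/3.7 + 5.74/5.771e+04^0.9])² = 0.25/(log₁₀[9.38e-05 + 0.000298])² = 0.25/(-3.407)² = 0.02153.
Darcy-Weisbach: ΔP = f(L/D)(ρV²/2) = 0.02153·(475/0.337)·(854·0.6297²/2) = 0.02153·1409·169.3 = 5139 Pa.
Pumping power P = QΔP = 0.05617·5139 = 288.6 W = 289 W.

P ≈ 289 W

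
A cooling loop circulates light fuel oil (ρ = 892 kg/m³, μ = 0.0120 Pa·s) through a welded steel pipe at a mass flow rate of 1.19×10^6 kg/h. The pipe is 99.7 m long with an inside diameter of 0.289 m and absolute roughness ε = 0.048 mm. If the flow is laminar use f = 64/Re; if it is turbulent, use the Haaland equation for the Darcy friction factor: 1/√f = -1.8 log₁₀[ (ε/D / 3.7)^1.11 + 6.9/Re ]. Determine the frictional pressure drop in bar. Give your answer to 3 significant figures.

ṁ = 1.19×10^6 kg/h = 1.19×10^6/3600 = 330.6 kg/s.
A = πD²/4 = π(0.289)²/4 = 0.0656 m²; mean velocity V = ṁ/(ρA) = 330.6/(892 · 0.0656) = 5.649 m/s.
Reynolds number Re = ρVD/μ = 892 · 5.649 · 0.289 / 0.012 = 1.214e+05.
Re > 4000 → turbulent. Relative roughness ε/D = 4.8e-05/0.289 = 0.000166. Haaland: 1/√f = -1.8 log₁₀[(0.000166/3.7)^1.11 + 6.9/1.214e+05] = -1.8 log₁₀[1.49e-05 + 5.69e-05] = 7.459, so f = 0.01797.
Darcy-Weisbach: ΔP = f(L/D)(ρV²/2) = 0.01797·(99.7/0.289)·(892·5.649²/2) = 0.01797·345·1.423e+04 = 8.825e+04 Pa.
ΔP = 8.825e+04 Pa = 0.883 bar.

ΔP ≈ 0.883 bar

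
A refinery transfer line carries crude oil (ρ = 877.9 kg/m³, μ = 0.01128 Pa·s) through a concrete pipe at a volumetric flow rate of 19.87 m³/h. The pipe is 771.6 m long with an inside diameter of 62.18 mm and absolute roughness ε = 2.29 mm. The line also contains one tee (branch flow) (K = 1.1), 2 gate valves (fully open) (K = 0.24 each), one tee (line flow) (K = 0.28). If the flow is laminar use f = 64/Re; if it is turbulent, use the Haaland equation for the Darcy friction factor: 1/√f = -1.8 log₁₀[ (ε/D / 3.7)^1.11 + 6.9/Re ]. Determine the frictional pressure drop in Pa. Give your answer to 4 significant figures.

Q = 19.87 m³/h = 19.87/3600 = 0.005519 m³/s.
Cross-sectional area A = πD²/4 = π(0.06218)²/4 = 0.003037 m²; mean velocity V = Q/A = 0.005519/0.003037 = 1.818 m/s.
Reynolds number Re = ρVD/μ = 877.9 · 1.818 · 0.06218 / 0.0113 = 8796.
Re > 4000 → turbulent. Relative roughness ε/D = 0.00229/0.06218 = 0.0368. Haaland: 1/√f = -1.8 log₁₀[(0.0368/3.7)^1.11 + 6.9/8796] = -1.8 log₁₀[0.00599 + 0.000784] = 3.904, so f = 0.06562.
Total minor-loss coefficient ΣK = 1·1.1 + 2·0.24 + 1·0.28 = 1.86.
ΔP = [f·L/D + ΣK]·(ρV²/2) = [0.06562·771.6/0.06218 + 1.86]·(877.9·1.818²/2) = [814.2 + 1.86]·1450 = 1.183e+06 Pa.

ΔP ≈ 1183000 Pa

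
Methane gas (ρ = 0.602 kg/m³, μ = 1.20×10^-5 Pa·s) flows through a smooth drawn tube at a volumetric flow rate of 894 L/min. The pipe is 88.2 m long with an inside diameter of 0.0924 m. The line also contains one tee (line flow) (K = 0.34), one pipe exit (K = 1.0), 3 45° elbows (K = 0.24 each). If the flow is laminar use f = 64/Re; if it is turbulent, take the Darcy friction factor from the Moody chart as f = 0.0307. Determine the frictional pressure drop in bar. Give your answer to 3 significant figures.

ΔP ≈ 4.66×10^-4 bar

Q = 894 L/min = 894/60000 = 0.0149 m³/s.
Cross-sectional area A = πD²/4 = π(0.0924)²/4 = 0.006706 m²; mean velocity V = Q/A = 0.0149/0.006706 = 2.222 m/s.
Reynolds number Re = ρVD/μ = 0.602 · 2.222 · 0.0924 / 1.2e-05 = 1.03e+04.
Re > 4000 → turbulent; use the Moody-chart value f = 0.0307.
Total minor-loss coefficient ΣK = 1·0.34 + 1·1 + 3·0.24 = 2.06.
ΔP = [f·L/D + ΣK]·(ρV²/2) = [0.0307·88.2/0.0924 + 2.06]·(0.602·2.222²/2) = [29.3 + 2.06]·1.486 = 46.61 Pa.
ΔP = 46.61 Pa = 4.66×10^-4 bar.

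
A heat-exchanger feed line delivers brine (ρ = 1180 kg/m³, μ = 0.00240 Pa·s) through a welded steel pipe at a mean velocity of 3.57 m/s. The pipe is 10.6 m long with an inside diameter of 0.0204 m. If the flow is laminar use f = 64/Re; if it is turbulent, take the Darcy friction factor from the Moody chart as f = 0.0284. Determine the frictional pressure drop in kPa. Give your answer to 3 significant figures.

Reynolds number Re = ρVD/μ = 1180 · 3.57 · 0.0204 / 0.0024 = 3.581e+04.
Re > 4000 → turbulent; use the Moody-chart value f = 0.0284.
Darcy-Weisbach: ΔP = f(L/D)(ρV²/2) = 0.0284·(10.6/0.0204)·(1180·3.57²/2) = 0.0284·519.6·7519 = 1.11e+05 Pa.
ΔP = 1.11e+05 Pa = 111 kPa.

ΔP ≈ 111 kPa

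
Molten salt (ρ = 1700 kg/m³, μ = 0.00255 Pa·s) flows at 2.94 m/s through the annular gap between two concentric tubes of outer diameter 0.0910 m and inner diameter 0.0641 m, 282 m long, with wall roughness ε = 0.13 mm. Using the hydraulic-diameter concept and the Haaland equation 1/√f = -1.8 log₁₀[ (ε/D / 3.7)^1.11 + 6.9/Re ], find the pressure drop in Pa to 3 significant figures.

ΔP ≈ 2.44×10^6 Pa

Hydraulic diameter D_h = 4A/P = D_o - D_i = 0.091 - 0.0641 = 0.0269 m.
Re = ρVD_h/μ = 1700·2.94·0.0269/0.00255 = 5.272e+04.
ε/D_h = 0.00013/0.0269 = 0.00483; Haaland gives 1/√f = -1.8 log₁₀[0.000629+0.000131] = 5.615, so f = 0.03172.
ΔP = f(L/D_h)(ρV²/2) = 0.03172·282/0.0269·7347 = 2.443e+06 Pa.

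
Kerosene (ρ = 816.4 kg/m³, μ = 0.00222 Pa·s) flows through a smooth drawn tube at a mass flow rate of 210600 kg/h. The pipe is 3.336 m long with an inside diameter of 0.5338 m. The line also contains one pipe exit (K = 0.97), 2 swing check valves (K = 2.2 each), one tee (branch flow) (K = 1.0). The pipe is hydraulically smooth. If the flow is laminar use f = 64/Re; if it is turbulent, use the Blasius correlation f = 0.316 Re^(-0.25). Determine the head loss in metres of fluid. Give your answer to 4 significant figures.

h_f ≈ 0.03394 m

ṁ = 210600 kg/h = 210600/3600 = 58.5 kg/s.
A = πD²/4 = π(0.5338)²/4 = 0.2238 m²; mean velocity V = ṁ/(ρA) = 58.5/(816.4 · 0.2238) = 0.3202 m/s.
Reynolds number Re = ρVD/μ = 816.4 · 0.3202 · 0.5338 / 0.00222 = 6.285e+04.
Re > 4000 → turbulent. Smooth-pipe (Blasius): f = 0.316 Re^(-0.25) = 0.316/(6.285e+04)^0.25 = 0.01996.
Total minor-loss coefficient ΣK = 1·0.97 + 2·2.2 + 1·1 = 6.37.
ΔP = [f·L/D + ΣK]·(ρV²/2) = [0.01996·3.336/0.5338 + 6.37]·(816.4·0.3202²/2) = [0.1247 + 6.37]·41.85 = 271.8 Pa.
Head loss h_f = ΔP/(ρg) = 271.8/(816.4·9.81) = 0.03394 m.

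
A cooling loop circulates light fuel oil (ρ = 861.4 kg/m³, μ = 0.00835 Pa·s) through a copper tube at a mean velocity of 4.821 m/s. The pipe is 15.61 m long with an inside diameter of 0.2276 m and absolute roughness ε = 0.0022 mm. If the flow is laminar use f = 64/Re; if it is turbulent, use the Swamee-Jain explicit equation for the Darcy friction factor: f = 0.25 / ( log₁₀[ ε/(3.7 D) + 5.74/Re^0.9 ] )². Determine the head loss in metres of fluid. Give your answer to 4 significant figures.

Reynolds number Re = ρVD/μ = 861.4 · 4.821 · 0.2276 / 0.00835 = 1.132e+05.
Re > 4000 → turbulent. Relative roughness ε/D = 2.2e-06/0.2276 = 9.67e-06. Swamee-Jain: f = 0.25/(log₁₀[9.67e-06/3.7 + 5.74/1.132e+05^0.9])² = 0.25/(log₁₀[2.61e-06 + 0.000162])² = 0.25/(-3.783)² = 0.01747.
Darcy-Weisbach: ΔP = f(L/D)(ρV²/2) = 0.01747·(15.61/0.2276)·(861.4·4.821²/2) = 0.01747·68.59·1.001e+04 = 1.2e+04 Pa.
Head loss h_f = ΔP/(ρg) = 1.2e+04/(861.4·9.81) = 1.420 m.

h_f ≈ 1.420 m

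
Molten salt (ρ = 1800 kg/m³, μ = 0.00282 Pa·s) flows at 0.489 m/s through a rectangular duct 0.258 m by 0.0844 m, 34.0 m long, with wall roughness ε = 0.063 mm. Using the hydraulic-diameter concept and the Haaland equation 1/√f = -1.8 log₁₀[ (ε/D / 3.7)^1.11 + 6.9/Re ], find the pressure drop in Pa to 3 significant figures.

ΔP ≈ 1330 Pa

Hydraulic diameter D_h = 4A/P = 4·(0.258·0.0844)/(2·(0.258+0.0844)) = 0.0871/0.6848 = 0.1272 m.
Re = ρVD_h/μ = 1800·0.489·0.1272/0.00282 = 3.97e+04.
ε/D_h = 6.3e-05/0.1272 = 0.000495; Haaland gives 1/√f = -1.8 log₁₀[5.02e-05+0.000174] = 6.57, so f = 0.02317.
ΔP = f(L/D_h)(ρV²/2) = 0.02317·34/0.1272·215.2 = 1333 Pa.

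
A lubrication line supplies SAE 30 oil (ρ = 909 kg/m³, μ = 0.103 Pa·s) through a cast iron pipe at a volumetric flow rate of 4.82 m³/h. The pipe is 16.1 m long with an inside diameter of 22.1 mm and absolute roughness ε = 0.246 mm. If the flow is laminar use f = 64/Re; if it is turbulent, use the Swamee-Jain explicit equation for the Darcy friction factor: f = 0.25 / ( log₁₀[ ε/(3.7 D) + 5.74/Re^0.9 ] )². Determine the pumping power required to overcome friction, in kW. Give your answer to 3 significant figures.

Q = 4.82 m³/h = 4.82/3600 = 0.001339 m³/s.
Cross-sectional area A = πD²/4 = π(0.0221)²/4 = 0.0003836 m²; mean velocity V = Q/A = 0.001339/0.0003836 = 3.49 m/s.
Reynolds number Re = ρVD/μ = 909 · 3.49 · 0.0221 / 0.103 = 680.8.
Re < 2300 → laminar flow, so f = 64/Re = 64/680.8 = 0.09401 (the turbulent correlation is not needed).
Darcy-Weisbach: ΔP = f(L/D)(ρV²/2) = 0.09401·(16.1/0.0221)·(909·3.49²/2) = 0.09401·728.5·5537 = 3.792e+05 Pa.
Pumping power P = QΔP = 0.001339·3.792e+05 = 507.7 W = 0.508 kW.

P ≈ 0.508 kW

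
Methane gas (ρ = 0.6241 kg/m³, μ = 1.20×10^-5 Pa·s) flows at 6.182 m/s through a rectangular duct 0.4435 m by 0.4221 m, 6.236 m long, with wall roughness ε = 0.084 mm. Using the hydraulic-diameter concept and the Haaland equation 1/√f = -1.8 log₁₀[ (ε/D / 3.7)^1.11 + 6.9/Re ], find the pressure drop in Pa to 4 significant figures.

Hydraulic diameter D_h = 4A/P = 4·(0.4435·0.4221)/(2·(0.4435+0.4221)) = 0.7488/1.731 = 0.4325 m.
Re = ρVD_h/μ = 0.6241·6.182·0.4325/1.2e-05 = 1.391e+05.
ε/D_h = 8.4e-05/0.4325 = 0.000194; Haaland gives 1/√f = -1.8 log₁₀[1.78e-05+4.96e-05] = 7.509, so f = 0.01774.
ΔP = f(L/D_h)(ρV²/2) = 0.01774·6.236/0.4325·11.93 = 3.05 Pa.

ΔP ≈ 3.050 Pa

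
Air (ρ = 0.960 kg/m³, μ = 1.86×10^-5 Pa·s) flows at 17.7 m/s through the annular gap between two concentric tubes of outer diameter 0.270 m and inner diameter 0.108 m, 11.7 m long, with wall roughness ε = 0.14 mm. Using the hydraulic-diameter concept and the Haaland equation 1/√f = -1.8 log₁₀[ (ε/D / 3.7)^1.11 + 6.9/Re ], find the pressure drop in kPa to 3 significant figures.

Hydraulic diameter D_h = 4A/P = D_o - D_i = 0.27 - 0.108 = 0.162 m.
Re = ρVD_h/μ = 0.96·17.7·0.162/1.86e-05 = 1.48e+05.
ε/D_h = 0.00014/0.162 = 0.000864; Haaland gives 1/√f = -1.8 log₁₀[9.31e-05+4.66e-05] = 6.939, so f = 0.02077.
ΔP = f(L/D_h)(ρV²/2) = 0.02077·11.7/0.162·150.4 = 225.6 Pa.
ΔP = 0.226 kPa.

ΔP ≈ 0.226 kPa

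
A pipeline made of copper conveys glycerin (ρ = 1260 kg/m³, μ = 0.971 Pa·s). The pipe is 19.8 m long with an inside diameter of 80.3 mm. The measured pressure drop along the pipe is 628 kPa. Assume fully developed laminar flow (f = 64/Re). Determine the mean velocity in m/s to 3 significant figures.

V ≈ 6.58 m/s

For laminar flow, f = 64/Re with Re = ρVD/μ, so Darcy-Weisbach reduces to ΔP = 32μLV/D². Solving for V: V = ΔP·D²/(32μL) = 6.28e+05·(0.0803)²/(32·0.971·19.8) = 6.582 m/s.
Check: Re = ρVD/μ = 1260·6.582·0.0803/0.971 = 685.8 < 2300, so the laminar assumption holds.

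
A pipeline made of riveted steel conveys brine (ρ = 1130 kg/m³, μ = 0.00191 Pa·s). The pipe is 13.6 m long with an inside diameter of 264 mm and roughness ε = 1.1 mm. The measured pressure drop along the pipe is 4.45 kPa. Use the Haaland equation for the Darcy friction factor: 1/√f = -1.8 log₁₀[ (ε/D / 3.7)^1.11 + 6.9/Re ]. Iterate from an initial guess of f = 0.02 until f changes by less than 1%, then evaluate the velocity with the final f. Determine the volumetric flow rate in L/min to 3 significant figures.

Q ≈ 7530 L/min

Rearranging Darcy-Weisbach: V = √(2·ΔP·D/(f·L·ρ)). With ε/D = 0.0011/0.264 = 0.00417, iterate starting from f = 0.02:
  f = 0.02 → V = √(2·4450·0.264/(0.02·13.6·1130)) = 2.765 m/s; Re = ρVD/μ = 4.318e+05; f → 0.02904
  f = 0.02904 → V = 2.294 m/s; Re = 3.584e+05; f → 0.02909
Converged (Δf/f < 1%). With the final f = 0.02909: V = √(2·4450·0.264/(0.02909·13.6·1130)) = 2.293 m/s.
Q = V·A = 2.293·(π/4·0.264²) = 0.1255 m³/s = 7530 L/min.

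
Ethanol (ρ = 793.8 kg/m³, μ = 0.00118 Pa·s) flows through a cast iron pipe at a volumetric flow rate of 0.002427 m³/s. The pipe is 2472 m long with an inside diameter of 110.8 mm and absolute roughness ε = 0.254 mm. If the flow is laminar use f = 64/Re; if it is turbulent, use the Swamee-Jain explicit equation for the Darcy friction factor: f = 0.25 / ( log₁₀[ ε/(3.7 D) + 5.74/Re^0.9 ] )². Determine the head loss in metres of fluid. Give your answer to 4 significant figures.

Cross-sectional area A = πD²/4 = π(0.1108)²/4 = 0.009642 m²; mean velocity V = Q/A = 0.002427/0.009642 = 0.2517 m/s.
Reynolds number Re = ρVD/μ = 793.8 · 0.2517 · 0.1108 / 0.00118 = 1.876e+04.
Re > 4000 → turbulent. Relative roughness ε/D = 0.000254/0.1108 = 0.00229. Swamee-Jain: f = 0.25/(log₁₀[0.00229/3.7 + 5.74/1.876e+04^0.9])² = 0.25/(log₁₀[0.00062 + 0.000818])² = 0.25/(-2.842)² = 0.03095.
Darcy-Weisbach: ΔP = f(L/D)(ρV²/2) = 0.03095·(2472/0.1108)·(793.8·0.2517²/2) = 0.03095·2.231e+04·25.15 = 1.736e+04 Pa.
Head loss h_f = ΔP/(ρg) = 1.736e+04/(793.8·9.81) = 2.230 m.

h_f ≈ 2.230 m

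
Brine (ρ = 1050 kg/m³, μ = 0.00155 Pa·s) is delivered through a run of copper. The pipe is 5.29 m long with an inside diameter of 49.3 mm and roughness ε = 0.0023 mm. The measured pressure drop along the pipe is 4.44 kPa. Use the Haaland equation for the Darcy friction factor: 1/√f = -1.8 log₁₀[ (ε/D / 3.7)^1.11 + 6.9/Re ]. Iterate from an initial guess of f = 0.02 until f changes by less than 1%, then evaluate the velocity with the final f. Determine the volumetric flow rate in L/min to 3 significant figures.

Rearranging Darcy-Weisbach: V = √(2·ΔP·D/(f·L·ρ)). With ε/D = 2.3e-06/0.0493 = 4.67e-05, iterate starting from f = 0.02:
  f = 0.02 → V = √(2·4440·0.0493/(0.02·5.29·1050)) = 1.985 m/s; Re = ρVD/μ = 6.63e+04; f → 0.01961
  f = 0.01961 → V = 2.005 m/s; Re = 6.696e+04; f → 0.01956
Converged (Δf/f < 1%). With the final f = 0.01956: V = √(2·4440·0.0493/(0.01956·5.29·1050)) = 2.007 m/s.
Q = V·A = 2.007·(π/4·0.0493²) = 0.003831 m³/s = 230 L/min.

Q ≈ 230 L/min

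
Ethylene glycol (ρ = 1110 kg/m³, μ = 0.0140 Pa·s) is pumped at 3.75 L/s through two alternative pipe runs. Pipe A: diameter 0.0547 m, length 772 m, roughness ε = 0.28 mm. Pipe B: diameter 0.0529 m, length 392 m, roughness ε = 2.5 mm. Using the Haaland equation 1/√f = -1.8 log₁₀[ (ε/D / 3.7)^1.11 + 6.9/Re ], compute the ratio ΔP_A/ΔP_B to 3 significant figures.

ΔP_A/ΔP_B ≈ 0.909

Pipe A: V = Q/A = 0.00375/0.00235 = 1.596 m/s; Re = 6921; ε/D = 0.00512; Haaland → f = 0.04; ΔP_A = f(L/D)(ρV²/2) = 7.978e+05 Pa.
Pipe B: V = Q/A = 0.00375/0.002198 = 1.706 m/s; Re = 7156; ε/D = 0.0473; Haaland → f = 0.0733; ΔP_B = f(L/D)(ρV²/2) = 8.775e+05 Pa.
ΔP_A/ΔP_B = 7.978e+05/8.775e+05 = 0.909.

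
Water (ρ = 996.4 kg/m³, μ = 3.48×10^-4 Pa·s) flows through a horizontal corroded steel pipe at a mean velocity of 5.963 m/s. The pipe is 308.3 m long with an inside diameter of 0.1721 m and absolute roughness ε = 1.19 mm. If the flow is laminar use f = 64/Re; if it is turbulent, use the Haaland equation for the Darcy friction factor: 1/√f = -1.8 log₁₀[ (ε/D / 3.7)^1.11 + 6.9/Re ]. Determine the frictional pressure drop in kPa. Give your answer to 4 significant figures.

Reynolds number Re = ρVD/μ = 996.4 · 5.963 · 0.1721 / 0.000348 = 2.938e+06.
Re > 4000 → turbulent. Relative roughness ε/D = 0.00119/0.1721 = 0.00691. Haaland: 1/√f = -1.8 log₁₀[(0.00691/3.7)^1.11 + 6.9/2.938e+06] = -1.8 log₁₀[0.000936 + 2.35e-06] = 5.449, so f = 0.03367.
Darcy-Weisbach: ΔP = f(L/D)(ρV²/2) = 0.03367·(308.3/0.1721)·(996.4·5.963²/2) = 0.03367·1791·1.771e+04 = 1.069e+06 Pa.
ΔP = 1.069e+06 Pa = 1069 kPa.

ΔP ≈ 1069 kPa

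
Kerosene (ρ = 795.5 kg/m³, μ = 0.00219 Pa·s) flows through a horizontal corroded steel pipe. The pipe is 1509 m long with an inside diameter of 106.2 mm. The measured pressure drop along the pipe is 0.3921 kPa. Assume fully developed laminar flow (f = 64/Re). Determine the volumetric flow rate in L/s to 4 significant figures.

Q ≈ 0.3704 L/s

For laminar flow, f = 64/Re with Re = ρVD/μ, so Darcy-Weisbach reduces to ΔP = 32μLV/D². Solving for V: V = ΔP·D²/(32μL) = 392.1·(0.1062)²/(32·0.00219·1509) = 0.04182 m/s.
Check: Re = ρVD/μ = 795.5·0.04182·0.1062/0.00219 = 1613 < 2300, so the laminar assumption holds.
Q = V·A = 0.04182·(π/4·0.1062²) = 0.0003704 m³/s = 0.3704 L/s.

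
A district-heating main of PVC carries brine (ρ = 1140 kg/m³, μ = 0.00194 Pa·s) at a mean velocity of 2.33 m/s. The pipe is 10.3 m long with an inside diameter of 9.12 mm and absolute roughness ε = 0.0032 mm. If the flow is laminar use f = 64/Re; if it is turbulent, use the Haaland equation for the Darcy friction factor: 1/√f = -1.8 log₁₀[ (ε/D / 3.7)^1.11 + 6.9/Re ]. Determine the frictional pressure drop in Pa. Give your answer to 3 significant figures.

Reynolds number Re = ρVD/μ = 1140 · 2.33 · 0.00912 / 0.00194 = 1.249e+04.
Re > 4000 → turbulent. Relative roughness ε/D = 3.2e-06/0.00912 = 0.000351. Haaland: 1/√f = -1.8 log₁₀[(0.000351/3.7)^1.11 + 6.9/1.249e+04] = -1.8 log₁₀[3.42e-05 + 0.000553] = 5.817, so f = 0.02956.
Darcy-Weisbach: ΔP = f(L/D)(ρV²/2) = 0.02956·(10.3/0.00912)·(1140·2.33²/2) = 0.02956·1129·3094 = 1.033e+05 Pa.

ΔP ≈ 103000 Pa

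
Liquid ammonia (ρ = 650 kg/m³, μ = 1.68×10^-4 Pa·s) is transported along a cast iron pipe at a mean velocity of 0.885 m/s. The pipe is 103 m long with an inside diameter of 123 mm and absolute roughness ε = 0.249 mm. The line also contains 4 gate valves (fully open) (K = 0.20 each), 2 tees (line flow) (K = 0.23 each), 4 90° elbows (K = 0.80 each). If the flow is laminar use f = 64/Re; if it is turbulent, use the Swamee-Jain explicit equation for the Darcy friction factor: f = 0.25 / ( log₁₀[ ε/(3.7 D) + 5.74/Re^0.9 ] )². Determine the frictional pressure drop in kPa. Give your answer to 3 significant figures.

ΔP ≈ 6.26 kPa

Reynolds number Re = ρVD/μ = 650 · 0.885 · 0.123 / 0.000168 = 4.212e+05.
Re > 4000 → turbulent. Relative roughness ε/D = 0.000249/0.123 = 0.00202. Swamee-Jain: f = 0.25/(log₁₀[0.00202/3.7 + 5.74/4.212e+05^0.9])² = 0.25/(log₁₀[0.000547 + 4.98e-05])² = 0.25/(-3.224)² = 0.02405.
Total minor-loss coefficient ΣK = 4·0.2 + 2·0.23 + 4·0.8 = 4.46.
ΔP = [f·L/D + ΣK]·(ρV²/2) = [0.02405·103/0.123 + 4.46]·(650·0.885²/2) = [20.14 + 4.46]·254.5 = 6262 Pa.
ΔP = 6262 Pa = 6.26 kPa.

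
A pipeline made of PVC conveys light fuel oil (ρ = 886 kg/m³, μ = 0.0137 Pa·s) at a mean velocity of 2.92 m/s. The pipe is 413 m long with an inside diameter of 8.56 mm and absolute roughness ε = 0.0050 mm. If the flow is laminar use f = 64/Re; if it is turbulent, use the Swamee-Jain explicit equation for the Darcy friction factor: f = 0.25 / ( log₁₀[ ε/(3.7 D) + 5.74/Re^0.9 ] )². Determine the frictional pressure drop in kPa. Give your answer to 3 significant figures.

ΔP ≈ 7220 kPa

Reynolds number Re = ρVD/μ = 886 · 2.92 · 0.00856 / 0.0137 = 1616.
Re < 2300 → laminar flow, so f = 64/Re = 64/1616 = 0.03959 (the turbulent correlation is not needed).
Darcy-Weisbach: ΔP = f(L/D)(ρV²/2) = 0.03959·(413/0.00856)·(886·2.92²/2) = 0.03959·4.825e+04·3777 = 7.215e+06 Pa.
ΔP = 7.215e+06 Pa = 7220 kPa.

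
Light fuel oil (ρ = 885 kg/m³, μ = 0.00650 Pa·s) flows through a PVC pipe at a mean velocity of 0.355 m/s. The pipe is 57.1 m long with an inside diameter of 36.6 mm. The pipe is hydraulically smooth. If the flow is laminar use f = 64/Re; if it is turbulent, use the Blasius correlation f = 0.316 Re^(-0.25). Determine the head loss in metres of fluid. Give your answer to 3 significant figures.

h_f ≈ 0.363 m

Reynolds number Re = ρVD/μ = 885 · 0.355 · 0.0366 / 0.0065 = 1769.
Re < 2300 → laminar flow, so f = 64/Re = 64/1769 = 0.03618 (the turbulent correlation is not needed).
Darcy-Weisbach: ΔP = f(L/D)(ρV²/2) = 0.03618·(57.1/0.0366)·(885·0.355²/2) = 0.03618·1560·55.77 = 3147 Pa.
Head loss h_f = ΔP/(ρg) = 3147/(885·9.81) = 0.363 m.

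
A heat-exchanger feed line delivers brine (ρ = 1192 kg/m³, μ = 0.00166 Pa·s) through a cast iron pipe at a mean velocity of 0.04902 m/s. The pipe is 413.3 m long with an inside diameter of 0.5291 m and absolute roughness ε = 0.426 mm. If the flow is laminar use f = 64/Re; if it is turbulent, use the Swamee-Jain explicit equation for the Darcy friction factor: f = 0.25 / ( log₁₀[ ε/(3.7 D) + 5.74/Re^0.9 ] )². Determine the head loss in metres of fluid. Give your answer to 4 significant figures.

Reynolds number Re = ρVD/μ = 1192 · 0.04902 · 0.5291 / 0.00166 = 1.862e+04.
Re > 4000 → turbulent. Relative roughness ε/D = 0.000426/0.5291 = 0.000805. Swamee-Jain: f = 0.25/(log₁₀[0.000805/3.7 + 5.74/1.862e+04^0.9])² = 0.25/(log₁₀[0.000218 + 0.000824])² = 0.25/(-2.982)² = 0.02811.
Darcy-Weisbach: ΔP = f(L/D)(ρV²/2) = 0.02811·(413.3/0.5291)·(1192·0.04902²/2) = 0.02811·781.1·1.432 = 31.44 Pa.
Head loss h_f = ΔP/(ρg) = 31.44/(1192·9.81) = 0.002689 m.

h_f ≈ 0.002689 m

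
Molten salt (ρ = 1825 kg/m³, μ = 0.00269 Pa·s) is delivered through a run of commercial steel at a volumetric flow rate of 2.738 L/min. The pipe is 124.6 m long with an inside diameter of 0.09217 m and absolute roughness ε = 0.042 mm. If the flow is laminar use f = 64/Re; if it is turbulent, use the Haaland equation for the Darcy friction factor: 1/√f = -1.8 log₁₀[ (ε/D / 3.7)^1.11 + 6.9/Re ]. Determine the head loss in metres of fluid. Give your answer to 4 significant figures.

Q = 2.738 L/min = 2.738/60000 = 4.563e-05 m³/s.
Cross-sectional area A = πD²/4 = π(0.09217)²/4 = 0.006672 m²; mean velocity V = Q/A = 4.563e-05/0.006672 = 0.006839 m/s.
Reynolds number Re = ρVD/μ = 1825 · 0.006839 · 0.09217 / 0.00269 = 427.7.
Re < 2300 → laminar flow, so f = 64/Re = 64/427.7 = 0.1496 (the turbulent correlation is not needed).
Darcy-Weisbach: ΔP = f(L/D)(ρV²/2) = 0.1496·(124.6/0.09217)·(1825·0.006839²/2) = 0.1496·1352·0.04268 = 8.635 Pa.
Head loss h_f = ΔP/(ρg) = 8.635/(1825·9.81) = 4.823×10^-4 m.

h_f ≈ 4.823×10^-4 m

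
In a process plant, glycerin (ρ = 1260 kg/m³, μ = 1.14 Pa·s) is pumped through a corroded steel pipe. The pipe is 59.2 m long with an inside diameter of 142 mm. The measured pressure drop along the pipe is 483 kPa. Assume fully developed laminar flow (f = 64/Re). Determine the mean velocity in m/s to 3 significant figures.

V ≈ 4.51 m/s

For laminar flow, f = 64/Re with Re = ρVD/μ, so Darcy-Weisbach reduces to ΔP = 32μLV/D². Solving for V: V = ΔP·D²/(32μL) = 4.83e+05·(0.142)²/(32·1.14·59.2) = 4.51 m/s.
Check: Re = ρVD/μ = 1260·4.51·0.142/1.14 = 707.8 < 2300, so the laminar assumption holds.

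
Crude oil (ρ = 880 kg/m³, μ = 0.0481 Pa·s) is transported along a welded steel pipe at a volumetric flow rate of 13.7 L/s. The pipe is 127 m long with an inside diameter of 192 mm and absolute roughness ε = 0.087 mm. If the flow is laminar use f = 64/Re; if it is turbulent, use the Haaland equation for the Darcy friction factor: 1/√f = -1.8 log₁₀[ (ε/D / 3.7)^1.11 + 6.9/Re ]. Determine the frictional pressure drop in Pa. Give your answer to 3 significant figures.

Q = 13.7 L/s = 13.7/1000 = 0.0137 m³/s.
Cross-sectional area A = πD²/4 = π(0.192)²/4 = 0.02895 m²; mean velocity V = Q/A = 0.0137/0.02895 = 0.4732 m/s.
Reynolds number Re = ρVD/μ = 880 · 0.4732 · 0.192 / 0.0481 = 1662.
Re < 2300 → laminar flow, so f = 64/Re = 64/1662 = 0.0385 (the turbulent correlation is not needed).
Darcy-Weisbach: ΔP = f(L/D)(ρV²/2) = 0.0385·(127/0.192)·(880·0.4732²/2) = 0.0385·661.5·98.52 = 2509 Pa.

ΔP ≈ 2510 Pa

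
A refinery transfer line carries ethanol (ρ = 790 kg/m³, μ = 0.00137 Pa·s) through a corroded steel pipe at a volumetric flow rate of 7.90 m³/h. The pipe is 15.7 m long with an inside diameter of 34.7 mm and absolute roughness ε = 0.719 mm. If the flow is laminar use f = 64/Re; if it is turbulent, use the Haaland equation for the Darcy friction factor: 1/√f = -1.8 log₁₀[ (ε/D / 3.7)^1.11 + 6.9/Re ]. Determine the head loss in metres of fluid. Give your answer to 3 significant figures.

Q = 7.90 m³/h = 7.90/3600 = 0.002194 m³/s.
Cross-sectional area A = πD²/4 = π(0.0347)²/4 = 0.0009457 m²; mean velocity V = Q/A = 0.002194/0.0009457 = 2.32 m/s.
Reynolds number Re = ρVD/μ = 790 · 2.32 · 0.0347 / 0.00137 = 4.643e+04.
Re > 4000 → turbulent. Relative roughness ε/D = 0.000719/0.0347 = 0.0207. Haaland: 1/√f = -1.8 log₁₀[(0.0207/3.7)^1.11 + 6.9/4.643e+04] = -1.8 log₁₀[0.00317 + 0.000149] = 4.463, so f = 0.0502.
Darcy-Weisbach: ΔP = f(L/D)(ρV²/2) = 0.0502·(15.7/0.0347)·(790·2.32²/2) = 0.0502·452.4·2127 = 4.831e+04 Pa.
Head loss h_f = ΔP/(ρg) = 4.831e+04/(790·9.81) = 6.23 m.

h_f ≈ 6.23 m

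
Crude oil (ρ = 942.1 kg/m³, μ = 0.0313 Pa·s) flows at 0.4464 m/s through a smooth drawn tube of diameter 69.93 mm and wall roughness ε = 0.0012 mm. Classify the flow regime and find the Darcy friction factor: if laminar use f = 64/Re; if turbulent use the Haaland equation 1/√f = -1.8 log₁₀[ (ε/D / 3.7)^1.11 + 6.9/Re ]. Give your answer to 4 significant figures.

f ≈ 0.06811

Re = ρVD/μ = 942.1·0.4464·0.06993/0.0313 = 939.6.
Re < 2300 → laminar, so f = 64/Re = 0.06811 (roughness is irrelevant in laminar flow).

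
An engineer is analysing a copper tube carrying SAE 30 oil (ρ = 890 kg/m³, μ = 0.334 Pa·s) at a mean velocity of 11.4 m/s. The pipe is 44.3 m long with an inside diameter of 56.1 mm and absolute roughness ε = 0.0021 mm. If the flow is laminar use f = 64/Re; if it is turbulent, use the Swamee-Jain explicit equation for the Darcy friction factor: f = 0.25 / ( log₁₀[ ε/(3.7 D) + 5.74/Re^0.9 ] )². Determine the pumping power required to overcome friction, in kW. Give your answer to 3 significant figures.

P ≈ 48.3 kW

Reynolds number Re = ρVD/μ = 890 · 11.4 · 0.0561 / 0.334 = 1704.
Re < 2300 → laminar flow, so f = 64/Re = 64/1704 = 0.03756 (the turbulent correlation is not needed).
Darcy-Weisbach: ΔP = f(L/D)(ρV²/2) = 0.03756·(44.3/0.0561)·(890·11.4²/2) = 0.03756·789.7·5.783e+04 = 1.715e+06 Pa.
Q = V·A = 11.4·0.002472 = 0.02818 m³/s.
Pumping power P = QΔP = 0.02818·1.715e+06 = 48330 W = 48.3 kW.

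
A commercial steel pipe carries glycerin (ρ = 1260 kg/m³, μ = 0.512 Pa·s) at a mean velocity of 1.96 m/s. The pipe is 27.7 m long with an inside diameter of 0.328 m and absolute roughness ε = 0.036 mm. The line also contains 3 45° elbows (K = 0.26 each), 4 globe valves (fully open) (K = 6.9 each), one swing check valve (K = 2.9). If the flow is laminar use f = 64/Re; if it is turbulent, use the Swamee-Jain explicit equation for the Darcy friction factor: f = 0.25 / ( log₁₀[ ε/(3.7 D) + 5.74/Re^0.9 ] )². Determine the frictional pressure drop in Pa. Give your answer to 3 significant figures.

Reynolds number Re = ρVD/μ = 1260 · 1.96 · 0.328 / 0.512 = 1582.
Re < 2300 → laminar flow, so f = 64/Re = 64/1582 = 0.04045 (the turbulent correlation is not needed).
Total minor-loss coefficient ΣK = 3·0.26 + 4·6.9 + 1·2.9 = 31.3.
ΔP = [f·L/D + ΣK]·(ρV²/2) = [0.04045·27.7/0.328 + 31.3]·(1260·1.96²/2) = [3.416 + 31.3]·2420 = 8.397e+04 Pa.

ΔP ≈ 84000 Pa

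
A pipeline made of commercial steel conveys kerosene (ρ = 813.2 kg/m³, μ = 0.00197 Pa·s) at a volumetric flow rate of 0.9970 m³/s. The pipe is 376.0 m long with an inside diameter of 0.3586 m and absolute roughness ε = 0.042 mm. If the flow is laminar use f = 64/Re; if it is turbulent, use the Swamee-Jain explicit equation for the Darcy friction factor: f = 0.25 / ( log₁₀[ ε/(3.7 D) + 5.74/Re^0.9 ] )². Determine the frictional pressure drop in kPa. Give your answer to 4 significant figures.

Cross-sectional area A = πD²/4 = π(0.3586)²/4 = 0.101 m²; mean velocity V = Q/A = 0.997/0.101 = 9.872 m/s.
Reynolds number Re = ρVD/μ = 813.2 · 9.872 · 0.3586 / 0.00197 = 1.461e+06.
Re > 4000 → turbulent. Relative roughness ε/D = 4.2e-05/0.3586 = 0.000117. Swamee-Jain: f = 0.25/(log₁₀[0.000117/3.7 + 5.74/1.461e+06^0.9])² = 0.25/(log₁₀[3.17e-05 + 1.62e-05])² = 0.25/(-4.32)² = 0.0134.
Darcy-Weisbach: ΔP = f(L/D)(ρV²/2) = 0.0134·(376/0.3586)·(813.2·9.872²/2) = 0.0134·1049·3.962e+04 = 5.566e+05 Pa.
ΔP = 5.566e+05 Pa = 556.6 kPa.

ΔP ≈ 556.6 kPa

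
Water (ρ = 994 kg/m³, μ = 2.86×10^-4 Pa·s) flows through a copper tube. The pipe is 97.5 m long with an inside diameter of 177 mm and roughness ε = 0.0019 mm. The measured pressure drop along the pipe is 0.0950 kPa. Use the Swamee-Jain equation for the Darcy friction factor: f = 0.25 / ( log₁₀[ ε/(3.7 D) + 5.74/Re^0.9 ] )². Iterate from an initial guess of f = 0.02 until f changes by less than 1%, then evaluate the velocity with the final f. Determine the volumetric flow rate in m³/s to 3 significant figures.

Q ≈ 0.00336 m³/s

Rearranging Darcy-Weisbach: V = √(2·ΔP·D/(f·L·ρ)). With ε/D = 1.9e-06/0.177 = 1.07e-05, iterate starting from f = 0.02:
  f = 0.02 → V = √(2·95·0.177/(0.02·97.5·994)) = 0.1317 m/s; Re = ρVD/μ = 8.103e+04; f → 0.01873
  f = 0.01873 → V = 0.1361 m/s; Re = 8.373e+04; f → 0.0186
Converged (Δf/f < 1%). With the final f = 0.0186: V = √(2·95·0.177/(0.0186·97.5·994)) = 0.1366 m/s.
Q = V·A = 0.1366·(π/4·0.177²) = 0.00336 m³/s = 0.00336 m³/s.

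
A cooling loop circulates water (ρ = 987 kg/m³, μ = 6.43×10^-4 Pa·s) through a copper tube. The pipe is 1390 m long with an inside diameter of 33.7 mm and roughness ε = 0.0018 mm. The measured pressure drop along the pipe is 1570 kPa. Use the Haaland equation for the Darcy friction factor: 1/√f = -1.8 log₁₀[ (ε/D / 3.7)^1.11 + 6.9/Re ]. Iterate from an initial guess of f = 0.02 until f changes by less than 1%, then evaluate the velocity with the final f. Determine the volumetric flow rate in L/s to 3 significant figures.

Q ≈ 1.86 L/s

Rearranging Darcy-Weisbach: V = √(2·ΔP·D/(f·L·ρ)). With ε/D = 1.8e-06/0.0337 = 5.34e-05, iterate starting from f = 0.02:
  f = 0.02 → V = √(2·1.57e+06·0.0337/(0.02·1390·987)) = 1.964 m/s; Re = ρVD/μ = 1.016e+05; f → 0.01799
  f = 0.01799 → V = 2.07 m/s; Re = 1.071e+05; f → 0.01781
  f = 0.01781 → V = 2.081 m/s; Re = 1.077e+05; f → 0.01779
Converged (Δf/f < 1%). With the final f = 0.01779: V = √(2·1.57e+06·0.0337/(0.01779·1390·987)) = 2.082 m/s.
Q = V·A = 2.082·(π/4·0.0337²) = 0.001857 m³/s = 1.86 L/s.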